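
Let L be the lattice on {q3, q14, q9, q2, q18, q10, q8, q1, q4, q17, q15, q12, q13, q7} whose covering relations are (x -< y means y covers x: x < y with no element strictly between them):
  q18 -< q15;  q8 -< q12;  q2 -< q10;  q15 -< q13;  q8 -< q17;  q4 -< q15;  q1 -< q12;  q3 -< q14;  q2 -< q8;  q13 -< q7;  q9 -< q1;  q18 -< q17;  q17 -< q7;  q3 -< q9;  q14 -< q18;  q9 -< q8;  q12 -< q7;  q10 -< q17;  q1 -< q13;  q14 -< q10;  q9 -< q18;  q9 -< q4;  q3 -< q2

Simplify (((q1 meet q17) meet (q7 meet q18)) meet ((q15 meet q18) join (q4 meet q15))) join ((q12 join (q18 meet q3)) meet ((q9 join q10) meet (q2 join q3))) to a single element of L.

q8

q1 ∧ q17 = q9
q7 ∧ q18 = q18
q9 ∧ q18 = q9
q15 ∧ q18 = q18
q4 ∧ q15 = q4
q18 ∨ q4 = q15
q9 ∧ q15 = q9
q18 ∧ q3 = q3
q12 ∨ q3 = q12
q9 ∨ q10 = q17
q2 ∨ q3 = q2
q17 ∧ q2 = q2
q12 ∧ q2 = q2
q9 ∨ q2 = q8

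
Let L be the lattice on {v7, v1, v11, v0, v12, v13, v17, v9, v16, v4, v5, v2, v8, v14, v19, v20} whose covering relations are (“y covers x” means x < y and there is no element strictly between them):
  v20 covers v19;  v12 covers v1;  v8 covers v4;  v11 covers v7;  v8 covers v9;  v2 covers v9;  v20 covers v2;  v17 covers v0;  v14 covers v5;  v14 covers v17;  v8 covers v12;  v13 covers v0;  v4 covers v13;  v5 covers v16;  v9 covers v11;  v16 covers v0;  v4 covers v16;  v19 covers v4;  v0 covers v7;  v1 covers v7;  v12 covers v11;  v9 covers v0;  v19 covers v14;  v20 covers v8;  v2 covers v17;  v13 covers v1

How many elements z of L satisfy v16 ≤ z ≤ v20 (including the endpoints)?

The interval [v16, v20] = {v14, v16, v19, v20, v4, v5, v8}, which has 7 elements.

7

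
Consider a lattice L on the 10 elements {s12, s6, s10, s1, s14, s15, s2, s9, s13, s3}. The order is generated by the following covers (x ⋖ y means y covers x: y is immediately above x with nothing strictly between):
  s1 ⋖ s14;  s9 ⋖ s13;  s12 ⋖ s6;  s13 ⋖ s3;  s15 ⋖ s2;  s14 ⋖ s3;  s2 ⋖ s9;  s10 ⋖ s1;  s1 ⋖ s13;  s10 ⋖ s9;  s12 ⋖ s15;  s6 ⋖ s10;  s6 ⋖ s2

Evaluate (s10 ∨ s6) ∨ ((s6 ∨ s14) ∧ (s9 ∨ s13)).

s10 ∨ s6 = s10
s6 ∨ s14 = s14
s9 ∨ s13 = s13
s14 ∧ s13 = s1
s10 ∨ s1 = s1

s1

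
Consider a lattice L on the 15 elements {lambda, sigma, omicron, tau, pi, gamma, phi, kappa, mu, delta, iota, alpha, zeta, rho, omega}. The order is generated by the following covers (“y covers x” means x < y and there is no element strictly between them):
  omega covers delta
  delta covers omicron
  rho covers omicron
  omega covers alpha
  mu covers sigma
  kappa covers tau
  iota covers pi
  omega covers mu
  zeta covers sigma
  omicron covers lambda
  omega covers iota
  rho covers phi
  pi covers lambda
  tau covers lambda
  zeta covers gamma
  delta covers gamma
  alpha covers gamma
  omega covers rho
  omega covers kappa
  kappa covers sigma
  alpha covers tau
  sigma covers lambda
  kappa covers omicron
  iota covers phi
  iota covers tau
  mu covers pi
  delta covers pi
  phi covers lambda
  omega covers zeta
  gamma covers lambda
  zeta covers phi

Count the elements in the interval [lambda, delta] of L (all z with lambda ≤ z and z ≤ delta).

The interval [lambda, delta] = {delta, gamma, lambda, omicron, pi}, which has 5 elements.

5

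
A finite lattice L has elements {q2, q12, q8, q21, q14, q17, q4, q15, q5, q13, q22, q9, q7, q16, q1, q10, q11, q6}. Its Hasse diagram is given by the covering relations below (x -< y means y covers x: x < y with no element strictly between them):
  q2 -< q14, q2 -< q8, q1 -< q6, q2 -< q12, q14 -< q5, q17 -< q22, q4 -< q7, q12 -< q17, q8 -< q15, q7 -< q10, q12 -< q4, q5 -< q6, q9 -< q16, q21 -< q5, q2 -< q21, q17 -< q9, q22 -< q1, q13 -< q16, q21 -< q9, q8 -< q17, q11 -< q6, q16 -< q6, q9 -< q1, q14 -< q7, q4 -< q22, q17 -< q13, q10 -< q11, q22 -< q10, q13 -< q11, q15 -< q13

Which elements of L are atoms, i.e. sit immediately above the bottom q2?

The atoms are exactly the elements that cover q2: q12, q14, q21, q8.

q12, q14, q21, q8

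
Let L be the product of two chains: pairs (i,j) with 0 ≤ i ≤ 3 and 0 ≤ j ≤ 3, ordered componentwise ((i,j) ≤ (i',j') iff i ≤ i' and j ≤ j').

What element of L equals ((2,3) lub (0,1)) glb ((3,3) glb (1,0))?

(2,3) ∨ (0,1) = (2,3)
(3,3) ∧ (1,0) = (1,0)
(2,3) ∧ (1,0) = (1,0)

(1,0)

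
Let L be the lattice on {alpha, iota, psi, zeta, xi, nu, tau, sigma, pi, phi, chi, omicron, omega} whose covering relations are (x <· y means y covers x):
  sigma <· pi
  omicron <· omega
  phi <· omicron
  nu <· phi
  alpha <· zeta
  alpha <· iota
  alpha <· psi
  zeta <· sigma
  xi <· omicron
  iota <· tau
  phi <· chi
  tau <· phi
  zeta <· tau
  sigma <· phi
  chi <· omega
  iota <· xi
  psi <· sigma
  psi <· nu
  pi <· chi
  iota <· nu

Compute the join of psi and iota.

nu

Common upper bounds of {psi, iota}: chi, nu, omega, omicron, phi.
The least among these is nu.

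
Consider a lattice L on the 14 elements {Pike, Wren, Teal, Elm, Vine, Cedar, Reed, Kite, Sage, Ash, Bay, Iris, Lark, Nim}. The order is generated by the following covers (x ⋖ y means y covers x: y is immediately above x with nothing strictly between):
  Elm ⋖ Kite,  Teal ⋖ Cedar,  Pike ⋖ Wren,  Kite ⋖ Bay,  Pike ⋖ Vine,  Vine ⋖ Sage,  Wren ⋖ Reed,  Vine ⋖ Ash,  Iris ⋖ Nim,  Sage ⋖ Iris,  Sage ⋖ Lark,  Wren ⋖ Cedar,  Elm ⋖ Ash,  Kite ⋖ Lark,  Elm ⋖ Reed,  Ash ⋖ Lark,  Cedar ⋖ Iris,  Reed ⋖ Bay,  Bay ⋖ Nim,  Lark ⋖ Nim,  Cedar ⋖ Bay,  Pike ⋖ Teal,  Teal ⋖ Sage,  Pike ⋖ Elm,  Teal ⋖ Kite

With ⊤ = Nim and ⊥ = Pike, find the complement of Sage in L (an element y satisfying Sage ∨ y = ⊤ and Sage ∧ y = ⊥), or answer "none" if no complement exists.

Need y with Sage ∨ y = Nim and Sage ∧ y = Pike.
Checking each element gives: Reed.

Reed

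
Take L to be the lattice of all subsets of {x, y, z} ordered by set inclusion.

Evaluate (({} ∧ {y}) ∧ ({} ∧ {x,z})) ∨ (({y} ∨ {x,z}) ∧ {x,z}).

{x,z}

{} ∧ {y} = {}
{} ∧ {x,z} = {}
{} ∧ {} = {}
{y} ∨ {x,z} = {x,y,z}
{x,y,z} ∧ {x,z} = {x,z}
{} ∨ {x,z} = {x,z}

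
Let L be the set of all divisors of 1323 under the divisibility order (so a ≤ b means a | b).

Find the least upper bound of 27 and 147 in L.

1323

In the divisibility order, the join is the least common multiple: lcm(27, 147) = 1323.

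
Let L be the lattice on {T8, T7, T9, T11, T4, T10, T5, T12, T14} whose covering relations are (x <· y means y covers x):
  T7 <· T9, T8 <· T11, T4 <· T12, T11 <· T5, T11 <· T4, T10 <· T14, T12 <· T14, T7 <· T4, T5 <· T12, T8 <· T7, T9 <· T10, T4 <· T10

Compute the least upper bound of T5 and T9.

Common upper bounds of {T5, T9}: T14.
The least among these is T14.

T14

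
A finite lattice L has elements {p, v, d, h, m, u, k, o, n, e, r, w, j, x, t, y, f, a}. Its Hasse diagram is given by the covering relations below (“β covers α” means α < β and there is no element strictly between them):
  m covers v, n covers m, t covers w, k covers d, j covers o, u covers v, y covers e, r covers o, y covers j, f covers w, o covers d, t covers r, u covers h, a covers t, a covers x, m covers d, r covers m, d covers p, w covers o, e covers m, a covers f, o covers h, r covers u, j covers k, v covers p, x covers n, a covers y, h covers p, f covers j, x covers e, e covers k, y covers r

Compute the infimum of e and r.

m

Common lower bounds of {e, r}: d, m, p, v.
The greatest among these is m.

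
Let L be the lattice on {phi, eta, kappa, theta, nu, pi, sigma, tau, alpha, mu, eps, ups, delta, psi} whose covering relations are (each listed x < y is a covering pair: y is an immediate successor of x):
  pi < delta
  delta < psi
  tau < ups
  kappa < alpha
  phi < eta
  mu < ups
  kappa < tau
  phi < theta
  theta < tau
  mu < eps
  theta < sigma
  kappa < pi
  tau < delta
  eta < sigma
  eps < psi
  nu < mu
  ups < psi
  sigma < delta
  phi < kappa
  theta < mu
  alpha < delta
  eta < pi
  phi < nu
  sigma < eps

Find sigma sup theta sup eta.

sigma

Common upper bounds of {sigma, theta, eta}: delta, eps, psi, sigma.
The least among these is sigma.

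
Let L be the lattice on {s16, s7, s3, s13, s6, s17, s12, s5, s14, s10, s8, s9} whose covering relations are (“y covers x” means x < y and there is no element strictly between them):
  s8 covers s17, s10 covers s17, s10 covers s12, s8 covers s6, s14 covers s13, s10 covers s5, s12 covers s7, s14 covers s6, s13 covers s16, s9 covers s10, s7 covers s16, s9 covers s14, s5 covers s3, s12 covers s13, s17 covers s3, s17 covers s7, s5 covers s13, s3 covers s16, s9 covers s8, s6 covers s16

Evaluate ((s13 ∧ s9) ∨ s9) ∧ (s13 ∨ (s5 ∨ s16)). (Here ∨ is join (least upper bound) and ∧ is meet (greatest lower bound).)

s5

s13 ∧ s9 = s13
s13 ∨ s9 = s9
s5 ∨ s16 = s5
s13 ∨ s5 = s5
s9 ∧ s5 = s5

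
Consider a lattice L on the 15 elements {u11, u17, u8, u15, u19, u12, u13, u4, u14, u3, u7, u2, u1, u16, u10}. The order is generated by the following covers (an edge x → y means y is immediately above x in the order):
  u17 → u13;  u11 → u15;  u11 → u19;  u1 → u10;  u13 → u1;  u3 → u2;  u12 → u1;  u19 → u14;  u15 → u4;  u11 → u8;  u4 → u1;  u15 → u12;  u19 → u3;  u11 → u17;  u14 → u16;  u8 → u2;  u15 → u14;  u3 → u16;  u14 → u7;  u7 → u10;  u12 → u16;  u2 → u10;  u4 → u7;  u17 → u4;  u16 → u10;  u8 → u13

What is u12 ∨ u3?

u16

Common upper bounds of {u12, u3}: u10, u16.
The least among these is u16.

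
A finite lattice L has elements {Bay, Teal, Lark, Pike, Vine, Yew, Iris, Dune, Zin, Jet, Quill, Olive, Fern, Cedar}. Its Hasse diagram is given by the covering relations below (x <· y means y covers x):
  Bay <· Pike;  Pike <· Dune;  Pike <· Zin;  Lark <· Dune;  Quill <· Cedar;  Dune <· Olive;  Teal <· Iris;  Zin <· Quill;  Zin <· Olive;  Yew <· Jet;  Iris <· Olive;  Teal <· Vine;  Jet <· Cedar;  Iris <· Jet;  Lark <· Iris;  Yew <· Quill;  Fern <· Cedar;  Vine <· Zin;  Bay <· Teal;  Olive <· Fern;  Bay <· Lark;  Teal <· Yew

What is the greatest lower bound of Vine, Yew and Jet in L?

Common lower bounds of {Vine, Yew, Jet}: Bay, Teal.
The greatest among these is Teal.

Teal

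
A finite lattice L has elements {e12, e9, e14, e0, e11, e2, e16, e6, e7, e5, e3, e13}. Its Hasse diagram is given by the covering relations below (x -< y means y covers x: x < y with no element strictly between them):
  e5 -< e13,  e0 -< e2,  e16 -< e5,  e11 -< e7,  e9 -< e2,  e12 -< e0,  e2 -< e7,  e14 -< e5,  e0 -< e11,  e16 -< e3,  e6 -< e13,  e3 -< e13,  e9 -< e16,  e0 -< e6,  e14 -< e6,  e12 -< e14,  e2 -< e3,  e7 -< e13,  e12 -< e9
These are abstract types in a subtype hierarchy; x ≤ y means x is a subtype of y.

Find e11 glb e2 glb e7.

e0

Common lower bounds of {e11, e2, e7}: e0, e12.
The greatest among these is e0.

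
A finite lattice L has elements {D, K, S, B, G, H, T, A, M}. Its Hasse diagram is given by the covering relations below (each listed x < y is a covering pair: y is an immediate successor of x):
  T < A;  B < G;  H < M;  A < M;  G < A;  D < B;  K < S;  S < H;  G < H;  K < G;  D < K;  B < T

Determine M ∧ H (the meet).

H

Common lower bounds of {M, H}: B, D, G, H, K, S.
The greatest among these is H.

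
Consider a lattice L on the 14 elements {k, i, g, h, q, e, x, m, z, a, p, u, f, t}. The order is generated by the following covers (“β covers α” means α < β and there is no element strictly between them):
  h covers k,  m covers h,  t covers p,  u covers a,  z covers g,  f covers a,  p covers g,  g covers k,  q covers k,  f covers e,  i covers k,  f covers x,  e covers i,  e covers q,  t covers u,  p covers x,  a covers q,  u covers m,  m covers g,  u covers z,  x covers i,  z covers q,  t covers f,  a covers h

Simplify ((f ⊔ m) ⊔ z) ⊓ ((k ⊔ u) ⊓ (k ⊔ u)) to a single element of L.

f ∨ m = t
t ∨ z = t
k ∨ u = u
k ∨ u = u
u ∧ u = u
t ∧ u = u

u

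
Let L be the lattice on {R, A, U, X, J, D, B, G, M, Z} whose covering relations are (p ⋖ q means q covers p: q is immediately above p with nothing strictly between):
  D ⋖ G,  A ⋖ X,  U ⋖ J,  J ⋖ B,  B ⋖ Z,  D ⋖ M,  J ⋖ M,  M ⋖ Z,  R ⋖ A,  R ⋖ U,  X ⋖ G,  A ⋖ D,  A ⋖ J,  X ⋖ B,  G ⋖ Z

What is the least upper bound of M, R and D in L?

M

Common upper bounds of {M, R, D}: M, Z.
The least among these is M.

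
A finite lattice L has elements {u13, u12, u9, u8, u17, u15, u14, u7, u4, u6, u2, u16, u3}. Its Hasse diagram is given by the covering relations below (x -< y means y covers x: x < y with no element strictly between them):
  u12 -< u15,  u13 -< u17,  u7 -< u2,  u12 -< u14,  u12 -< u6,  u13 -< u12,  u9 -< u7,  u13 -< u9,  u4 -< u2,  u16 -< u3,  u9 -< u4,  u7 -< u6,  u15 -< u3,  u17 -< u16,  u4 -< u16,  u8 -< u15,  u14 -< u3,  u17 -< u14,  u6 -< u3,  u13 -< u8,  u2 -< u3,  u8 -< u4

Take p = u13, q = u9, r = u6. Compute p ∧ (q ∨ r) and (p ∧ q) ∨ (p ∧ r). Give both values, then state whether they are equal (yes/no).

q ∨ r = u6, so p ∧ (q ∨ r) = u13 ∧ u6 = u13.
p ∧ q = u13 and p ∧ r = u13, so (p ∧ q) ∨ (p ∧ r) = u13 ∨ u13 = u13.
Equal: yes.

u13; u13; yes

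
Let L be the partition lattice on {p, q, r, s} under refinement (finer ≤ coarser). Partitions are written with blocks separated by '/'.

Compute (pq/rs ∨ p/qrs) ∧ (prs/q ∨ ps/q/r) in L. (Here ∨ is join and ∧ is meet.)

pq/rs ∨ p/qrs = pqrs
prs/q ∨ ps/q/r = prs/q
pqrs ∧ prs/q = prs/q

prs/q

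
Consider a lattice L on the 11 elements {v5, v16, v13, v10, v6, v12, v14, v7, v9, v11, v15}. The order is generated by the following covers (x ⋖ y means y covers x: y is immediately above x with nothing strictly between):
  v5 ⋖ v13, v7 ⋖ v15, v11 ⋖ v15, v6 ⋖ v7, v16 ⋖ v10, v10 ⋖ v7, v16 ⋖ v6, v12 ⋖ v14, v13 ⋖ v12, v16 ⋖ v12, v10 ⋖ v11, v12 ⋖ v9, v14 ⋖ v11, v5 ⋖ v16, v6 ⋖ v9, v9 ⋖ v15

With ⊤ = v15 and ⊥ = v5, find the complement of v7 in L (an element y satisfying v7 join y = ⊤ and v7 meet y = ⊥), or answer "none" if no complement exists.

Need y with v7 ∨ y = v15 and v7 ∧ y = v5.
Checking each element gives: v13.

v13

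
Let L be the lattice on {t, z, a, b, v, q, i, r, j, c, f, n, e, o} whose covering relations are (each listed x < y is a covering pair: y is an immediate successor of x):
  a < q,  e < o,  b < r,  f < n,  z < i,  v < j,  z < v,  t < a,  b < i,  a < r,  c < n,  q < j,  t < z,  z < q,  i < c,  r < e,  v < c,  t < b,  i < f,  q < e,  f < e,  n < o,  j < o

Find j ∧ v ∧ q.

z

Common lower bounds of {j, v, q}: t, z.
The greatest among these is z.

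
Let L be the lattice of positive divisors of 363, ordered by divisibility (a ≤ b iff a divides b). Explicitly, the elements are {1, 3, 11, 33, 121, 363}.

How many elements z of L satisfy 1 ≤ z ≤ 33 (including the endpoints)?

4

The interval [1, 33] = {1, 11, 3, 33}, which has 4 elements.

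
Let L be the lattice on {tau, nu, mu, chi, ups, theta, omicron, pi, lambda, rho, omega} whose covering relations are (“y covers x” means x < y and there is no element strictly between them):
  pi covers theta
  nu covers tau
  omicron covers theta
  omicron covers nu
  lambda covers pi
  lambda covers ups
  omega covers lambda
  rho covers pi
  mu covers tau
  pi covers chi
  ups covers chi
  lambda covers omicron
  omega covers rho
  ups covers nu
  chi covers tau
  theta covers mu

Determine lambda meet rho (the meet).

Common lower bounds of {lambda, rho}: chi, mu, pi, tau, theta.
The greatest among these is pi.

pi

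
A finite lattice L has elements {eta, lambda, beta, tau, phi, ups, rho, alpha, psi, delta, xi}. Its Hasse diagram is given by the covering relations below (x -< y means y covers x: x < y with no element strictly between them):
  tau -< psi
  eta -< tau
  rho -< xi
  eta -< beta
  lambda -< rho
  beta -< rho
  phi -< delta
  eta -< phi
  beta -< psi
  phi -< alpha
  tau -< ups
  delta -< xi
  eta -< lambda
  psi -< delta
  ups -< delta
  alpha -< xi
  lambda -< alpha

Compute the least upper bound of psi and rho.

Common upper bounds of {psi, rho}: xi.
The least among these is xi.

xi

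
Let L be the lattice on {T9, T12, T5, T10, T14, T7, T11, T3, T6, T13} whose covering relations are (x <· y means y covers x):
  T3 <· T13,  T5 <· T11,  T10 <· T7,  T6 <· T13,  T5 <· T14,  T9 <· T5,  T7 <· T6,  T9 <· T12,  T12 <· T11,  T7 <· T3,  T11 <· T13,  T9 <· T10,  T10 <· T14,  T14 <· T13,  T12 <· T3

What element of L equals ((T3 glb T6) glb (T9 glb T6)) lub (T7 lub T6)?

T3 ∧ T6 = T7
T9 ∧ T6 = T9
T7 ∧ T9 = T9
T7 ∨ T6 = T6
T9 ∨ T6 = T6

T6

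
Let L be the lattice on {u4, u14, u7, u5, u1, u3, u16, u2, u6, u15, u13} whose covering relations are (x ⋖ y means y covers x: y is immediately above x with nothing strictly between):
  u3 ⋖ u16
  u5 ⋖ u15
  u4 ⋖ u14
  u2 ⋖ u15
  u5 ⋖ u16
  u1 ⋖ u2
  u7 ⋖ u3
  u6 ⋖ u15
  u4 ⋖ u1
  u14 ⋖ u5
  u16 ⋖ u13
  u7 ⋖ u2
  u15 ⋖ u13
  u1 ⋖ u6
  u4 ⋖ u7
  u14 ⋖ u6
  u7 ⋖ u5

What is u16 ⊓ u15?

Common lower bounds of {u16, u15}: u14, u4, u5, u7.
The greatest among these is u5.

u5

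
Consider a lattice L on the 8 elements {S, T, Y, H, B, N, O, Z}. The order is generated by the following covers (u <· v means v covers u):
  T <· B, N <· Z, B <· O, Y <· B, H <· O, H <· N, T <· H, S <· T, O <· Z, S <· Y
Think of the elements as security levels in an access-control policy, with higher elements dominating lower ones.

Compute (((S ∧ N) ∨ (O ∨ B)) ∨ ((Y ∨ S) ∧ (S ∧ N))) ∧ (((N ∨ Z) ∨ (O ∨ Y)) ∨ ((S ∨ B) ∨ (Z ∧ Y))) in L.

S ∧ N = S
O ∨ B = O
S ∨ O = O
Y ∨ S = Y
S ∧ N = S
Y ∧ S = S
O ∨ S = O
N ∨ Z = Z
O ∨ Y = O
Z ∨ O = Z
S ∨ B = B
Z ∧ Y = Y
B ∨ Y = B
Z ∨ B = Z
O ∧ Z = O

O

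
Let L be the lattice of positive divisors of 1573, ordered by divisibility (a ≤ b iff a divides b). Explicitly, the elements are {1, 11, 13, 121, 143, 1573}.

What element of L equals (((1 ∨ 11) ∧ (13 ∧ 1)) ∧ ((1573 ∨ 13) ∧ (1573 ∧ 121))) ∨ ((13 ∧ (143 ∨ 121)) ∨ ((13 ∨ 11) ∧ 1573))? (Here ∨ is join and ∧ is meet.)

143

1 ∨ 11 = 11
13 ∧ 1 = 1
11 ∧ 1 = 1
1573 ∨ 13 = 1573
1573 ∧ 121 = 121
1573 ∧ 121 = 121
1 ∧ 121 = 1
143 ∨ 121 = 1573
13 ∧ 1573 = 13
13 ∨ 11 = 143
143 ∧ 1573 = 143
13 ∨ 143 = 143
1 ∨ 143 = 143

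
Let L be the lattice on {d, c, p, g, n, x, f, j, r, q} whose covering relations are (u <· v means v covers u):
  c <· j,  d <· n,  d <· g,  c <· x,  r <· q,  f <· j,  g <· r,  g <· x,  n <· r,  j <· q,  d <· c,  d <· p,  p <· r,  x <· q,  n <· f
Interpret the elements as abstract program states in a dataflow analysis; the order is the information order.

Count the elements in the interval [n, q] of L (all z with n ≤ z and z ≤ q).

5

The interval [n, q] = {f, j, n, q, r}, which has 5 elements.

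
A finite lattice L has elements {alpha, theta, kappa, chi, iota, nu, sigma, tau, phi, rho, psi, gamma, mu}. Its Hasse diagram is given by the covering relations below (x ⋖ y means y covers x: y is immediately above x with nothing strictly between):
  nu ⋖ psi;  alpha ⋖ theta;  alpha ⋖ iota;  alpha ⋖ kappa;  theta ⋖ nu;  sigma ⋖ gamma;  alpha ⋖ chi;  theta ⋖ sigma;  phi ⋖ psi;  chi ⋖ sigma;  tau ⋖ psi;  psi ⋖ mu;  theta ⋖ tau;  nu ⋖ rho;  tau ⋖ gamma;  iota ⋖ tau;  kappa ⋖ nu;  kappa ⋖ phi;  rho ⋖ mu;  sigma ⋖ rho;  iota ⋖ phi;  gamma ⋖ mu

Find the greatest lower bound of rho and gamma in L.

Common lower bounds of {rho, gamma}: alpha, chi, sigma, theta.
The greatest among these is sigma.

sigma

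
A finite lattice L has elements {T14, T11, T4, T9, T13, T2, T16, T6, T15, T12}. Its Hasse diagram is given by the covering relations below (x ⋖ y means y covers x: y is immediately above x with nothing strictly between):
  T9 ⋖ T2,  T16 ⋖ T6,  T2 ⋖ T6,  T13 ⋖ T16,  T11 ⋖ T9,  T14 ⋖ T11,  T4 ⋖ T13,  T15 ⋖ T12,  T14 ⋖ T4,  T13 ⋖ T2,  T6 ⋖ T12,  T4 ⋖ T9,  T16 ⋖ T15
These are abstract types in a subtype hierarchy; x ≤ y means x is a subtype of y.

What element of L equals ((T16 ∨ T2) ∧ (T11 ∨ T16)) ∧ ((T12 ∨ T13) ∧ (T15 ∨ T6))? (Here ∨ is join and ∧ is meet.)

T16 ∨ T2 = T6
T11 ∨ T16 = T6
T6 ∧ T6 = T6
T12 ∨ T13 = T12
T15 ∨ T6 = T12
T12 ∧ T12 = T12
T6 ∧ T12 = T6

T6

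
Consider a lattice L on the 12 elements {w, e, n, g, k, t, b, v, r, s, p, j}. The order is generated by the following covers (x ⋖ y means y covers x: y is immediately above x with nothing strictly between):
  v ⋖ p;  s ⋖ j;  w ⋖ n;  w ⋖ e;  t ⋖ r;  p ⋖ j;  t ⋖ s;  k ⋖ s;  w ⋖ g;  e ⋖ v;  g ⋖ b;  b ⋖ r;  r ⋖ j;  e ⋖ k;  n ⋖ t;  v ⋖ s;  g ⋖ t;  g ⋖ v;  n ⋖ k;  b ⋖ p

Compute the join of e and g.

Common upper bounds of {e, g}: j, p, s, v.
The least among these is v.

v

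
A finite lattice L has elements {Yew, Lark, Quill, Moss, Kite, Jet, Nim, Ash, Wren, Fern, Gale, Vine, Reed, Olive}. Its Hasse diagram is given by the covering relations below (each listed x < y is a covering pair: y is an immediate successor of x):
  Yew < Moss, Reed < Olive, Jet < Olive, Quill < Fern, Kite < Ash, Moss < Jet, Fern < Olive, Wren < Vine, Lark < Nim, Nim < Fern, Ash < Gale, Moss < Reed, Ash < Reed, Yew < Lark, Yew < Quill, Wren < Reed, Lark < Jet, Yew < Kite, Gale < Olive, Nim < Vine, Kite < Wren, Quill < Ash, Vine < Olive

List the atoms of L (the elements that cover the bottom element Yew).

The atoms are exactly the elements that cover Yew: Kite, Lark, Moss, Quill.

Kite, Lark, Moss, Quill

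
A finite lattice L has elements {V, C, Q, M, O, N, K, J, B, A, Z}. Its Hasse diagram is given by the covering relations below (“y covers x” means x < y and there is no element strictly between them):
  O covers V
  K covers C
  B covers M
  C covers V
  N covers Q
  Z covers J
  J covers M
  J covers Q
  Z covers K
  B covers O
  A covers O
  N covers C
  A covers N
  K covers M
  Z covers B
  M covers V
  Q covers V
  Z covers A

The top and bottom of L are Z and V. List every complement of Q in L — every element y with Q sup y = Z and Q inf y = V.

B, K

Need y with Q ∨ y = Z and Q ∧ y = V.
Checking each element gives: B, K.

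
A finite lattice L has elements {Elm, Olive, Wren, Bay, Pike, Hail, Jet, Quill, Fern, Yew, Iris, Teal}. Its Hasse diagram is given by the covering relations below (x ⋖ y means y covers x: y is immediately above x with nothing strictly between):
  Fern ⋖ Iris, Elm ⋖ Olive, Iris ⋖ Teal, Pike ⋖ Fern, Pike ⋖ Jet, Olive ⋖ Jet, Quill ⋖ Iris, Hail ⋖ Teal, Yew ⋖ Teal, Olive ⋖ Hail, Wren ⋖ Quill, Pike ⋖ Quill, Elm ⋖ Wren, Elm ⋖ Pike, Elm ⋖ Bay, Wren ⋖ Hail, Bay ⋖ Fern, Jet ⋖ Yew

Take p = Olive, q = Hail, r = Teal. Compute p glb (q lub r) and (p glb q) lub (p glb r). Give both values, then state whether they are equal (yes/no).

Olive; Olive; yes

q lub r = Teal, so p glb (q lub r) = Olive glb Teal = Olive.
p glb q = Olive and p glb r = Olive, so (p glb q) lub (p glb r) = Olive lub Olive = Olive.
Equal: yes.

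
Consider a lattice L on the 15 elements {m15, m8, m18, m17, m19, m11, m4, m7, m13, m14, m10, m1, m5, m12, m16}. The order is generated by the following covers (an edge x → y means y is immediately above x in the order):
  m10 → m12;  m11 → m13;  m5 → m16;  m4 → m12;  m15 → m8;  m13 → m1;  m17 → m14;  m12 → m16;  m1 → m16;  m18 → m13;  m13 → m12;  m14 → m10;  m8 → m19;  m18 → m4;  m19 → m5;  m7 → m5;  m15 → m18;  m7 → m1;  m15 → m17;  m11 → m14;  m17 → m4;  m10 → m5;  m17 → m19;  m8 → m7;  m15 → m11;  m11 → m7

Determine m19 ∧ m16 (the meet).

Common lower bounds of {m19, m16}: m15, m17, m19, m8.
The greatest among these is m19.

m19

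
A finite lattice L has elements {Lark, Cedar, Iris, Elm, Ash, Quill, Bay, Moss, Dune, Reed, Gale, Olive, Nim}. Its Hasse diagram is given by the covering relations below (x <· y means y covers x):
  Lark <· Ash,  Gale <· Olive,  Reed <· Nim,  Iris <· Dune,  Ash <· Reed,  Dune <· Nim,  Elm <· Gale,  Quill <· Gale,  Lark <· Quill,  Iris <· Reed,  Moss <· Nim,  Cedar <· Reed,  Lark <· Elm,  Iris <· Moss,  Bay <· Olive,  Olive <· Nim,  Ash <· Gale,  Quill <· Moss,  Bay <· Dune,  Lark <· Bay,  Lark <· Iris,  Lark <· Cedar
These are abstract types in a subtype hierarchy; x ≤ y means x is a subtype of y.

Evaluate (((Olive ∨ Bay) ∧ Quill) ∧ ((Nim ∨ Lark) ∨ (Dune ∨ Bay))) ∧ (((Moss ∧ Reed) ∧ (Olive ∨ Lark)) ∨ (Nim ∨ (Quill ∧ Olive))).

Quill

Olive ∨ Bay = Olive
Olive ∧ Quill = Quill
Nim ∨ Lark = Nim
Dune ∨ Bay = Dune
Nim ∨ Dune = Nim
Quill ∧ Nim = Quill
Moss ∧ Reed = Iris
Olive ∨ Lark = Olive
Iris ∧ Olive = Lark
Quill ∧ Olive = Quill
Nim ∨ Quill = Nim
Lark ∨ Nim = Nim
Quill ∧ Nim = Quill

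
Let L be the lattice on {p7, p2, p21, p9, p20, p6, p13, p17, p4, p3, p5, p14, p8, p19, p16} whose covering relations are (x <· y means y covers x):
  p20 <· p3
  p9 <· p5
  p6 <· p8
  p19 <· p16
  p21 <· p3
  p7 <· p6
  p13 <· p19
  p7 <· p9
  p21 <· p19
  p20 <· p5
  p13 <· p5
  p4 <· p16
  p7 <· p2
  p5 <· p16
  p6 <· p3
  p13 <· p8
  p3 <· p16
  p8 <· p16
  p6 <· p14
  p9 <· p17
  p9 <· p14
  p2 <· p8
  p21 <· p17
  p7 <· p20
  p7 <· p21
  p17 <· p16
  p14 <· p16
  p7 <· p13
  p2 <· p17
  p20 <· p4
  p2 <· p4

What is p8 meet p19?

p13

Common lower bounds of {p8, p19}: p13, p7.
The greatest among these is p13.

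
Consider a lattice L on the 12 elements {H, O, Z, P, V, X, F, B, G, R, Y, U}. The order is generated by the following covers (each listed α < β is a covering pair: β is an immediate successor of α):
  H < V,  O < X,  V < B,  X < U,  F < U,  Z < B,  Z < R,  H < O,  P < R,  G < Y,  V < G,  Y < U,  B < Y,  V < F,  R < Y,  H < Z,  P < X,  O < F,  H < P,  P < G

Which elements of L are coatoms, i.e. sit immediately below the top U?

F, X, Y

The coatoms are exactly the elements covered by U: F, X, Y.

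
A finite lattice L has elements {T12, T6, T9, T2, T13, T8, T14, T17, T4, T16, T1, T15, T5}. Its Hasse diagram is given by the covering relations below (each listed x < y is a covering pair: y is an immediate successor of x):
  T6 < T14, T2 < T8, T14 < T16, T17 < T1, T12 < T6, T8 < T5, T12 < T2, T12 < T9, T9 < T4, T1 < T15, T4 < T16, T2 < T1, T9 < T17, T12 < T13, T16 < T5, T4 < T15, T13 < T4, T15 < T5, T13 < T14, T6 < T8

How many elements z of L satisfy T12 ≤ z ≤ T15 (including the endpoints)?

The interval [T12, T15] = {T1, T12, T13, T15, T17, T2, T4, T9}, which has 8 elements.

8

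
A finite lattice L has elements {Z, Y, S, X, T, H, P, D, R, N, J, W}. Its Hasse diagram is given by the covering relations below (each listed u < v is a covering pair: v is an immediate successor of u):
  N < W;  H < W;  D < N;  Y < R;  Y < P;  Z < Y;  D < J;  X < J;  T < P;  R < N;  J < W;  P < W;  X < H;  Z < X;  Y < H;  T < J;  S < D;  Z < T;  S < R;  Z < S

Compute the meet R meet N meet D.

Common lower bounds of {R, N, D}: S, Z.
The greatest among these is S.

S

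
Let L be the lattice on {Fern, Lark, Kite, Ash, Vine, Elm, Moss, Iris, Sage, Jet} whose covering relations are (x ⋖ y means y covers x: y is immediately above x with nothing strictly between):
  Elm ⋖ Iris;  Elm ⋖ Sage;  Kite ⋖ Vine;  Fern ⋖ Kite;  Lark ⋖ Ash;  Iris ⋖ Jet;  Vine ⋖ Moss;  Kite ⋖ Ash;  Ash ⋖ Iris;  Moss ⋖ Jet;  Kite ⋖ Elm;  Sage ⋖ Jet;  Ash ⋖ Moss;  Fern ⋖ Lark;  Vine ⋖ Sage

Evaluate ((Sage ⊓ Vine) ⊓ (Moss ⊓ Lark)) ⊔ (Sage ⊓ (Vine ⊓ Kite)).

Sage ∧ Vine = Vine
Moss ∧ Lark = Lark
Vine ∧ Lark = Fern
Vine ∧ Kite = Kite
Sage ∧ Kite = Kite
Fern ∨ Kite = Kite

Kite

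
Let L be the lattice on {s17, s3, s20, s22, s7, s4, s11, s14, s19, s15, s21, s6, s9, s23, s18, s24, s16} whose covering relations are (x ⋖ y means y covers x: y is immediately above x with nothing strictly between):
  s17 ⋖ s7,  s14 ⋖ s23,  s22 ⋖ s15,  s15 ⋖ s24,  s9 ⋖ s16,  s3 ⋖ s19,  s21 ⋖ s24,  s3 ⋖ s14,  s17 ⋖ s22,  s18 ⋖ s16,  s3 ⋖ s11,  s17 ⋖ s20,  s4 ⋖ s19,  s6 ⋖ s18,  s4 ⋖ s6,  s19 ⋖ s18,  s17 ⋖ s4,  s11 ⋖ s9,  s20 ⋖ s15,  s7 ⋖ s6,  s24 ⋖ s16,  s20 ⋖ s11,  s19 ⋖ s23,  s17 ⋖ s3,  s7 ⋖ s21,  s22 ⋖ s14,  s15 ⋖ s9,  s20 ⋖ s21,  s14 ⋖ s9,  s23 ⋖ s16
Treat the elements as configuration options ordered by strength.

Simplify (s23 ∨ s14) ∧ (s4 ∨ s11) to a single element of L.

s23 ∨ s14 = s23
s4 ∨ s11 = s16
s23 ∧ s16 = s23

s23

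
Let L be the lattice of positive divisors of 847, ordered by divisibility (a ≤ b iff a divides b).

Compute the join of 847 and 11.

847

In the divisibility order, the join is the least common multiple: lcm(847, 11) = 847.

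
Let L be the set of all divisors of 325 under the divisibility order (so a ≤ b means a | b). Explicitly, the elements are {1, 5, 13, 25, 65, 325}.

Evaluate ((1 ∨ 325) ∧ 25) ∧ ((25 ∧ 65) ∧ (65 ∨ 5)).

5

1 ∨ 325 = 325
325 ∧ 25 = 25
25 ∧ 65 = 5
65 ∨ 5 = 65
5 ∧ 65 = 5
25 ∧ 5 = 5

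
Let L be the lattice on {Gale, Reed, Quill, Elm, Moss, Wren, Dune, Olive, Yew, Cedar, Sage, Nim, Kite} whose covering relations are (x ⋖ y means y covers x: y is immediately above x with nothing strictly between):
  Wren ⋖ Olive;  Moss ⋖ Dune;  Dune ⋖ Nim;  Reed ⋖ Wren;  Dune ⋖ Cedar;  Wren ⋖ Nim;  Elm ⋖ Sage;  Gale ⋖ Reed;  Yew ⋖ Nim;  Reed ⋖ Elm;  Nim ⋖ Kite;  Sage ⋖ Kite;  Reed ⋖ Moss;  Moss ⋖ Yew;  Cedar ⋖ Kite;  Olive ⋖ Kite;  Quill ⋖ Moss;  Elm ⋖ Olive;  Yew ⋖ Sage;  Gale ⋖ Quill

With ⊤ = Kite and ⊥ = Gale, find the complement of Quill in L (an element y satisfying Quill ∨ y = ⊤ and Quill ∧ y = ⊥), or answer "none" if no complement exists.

Olive

Need y with Quill ∨ y = Kite and Quill ∧ y = Gale.
Checking each element gives: Olive.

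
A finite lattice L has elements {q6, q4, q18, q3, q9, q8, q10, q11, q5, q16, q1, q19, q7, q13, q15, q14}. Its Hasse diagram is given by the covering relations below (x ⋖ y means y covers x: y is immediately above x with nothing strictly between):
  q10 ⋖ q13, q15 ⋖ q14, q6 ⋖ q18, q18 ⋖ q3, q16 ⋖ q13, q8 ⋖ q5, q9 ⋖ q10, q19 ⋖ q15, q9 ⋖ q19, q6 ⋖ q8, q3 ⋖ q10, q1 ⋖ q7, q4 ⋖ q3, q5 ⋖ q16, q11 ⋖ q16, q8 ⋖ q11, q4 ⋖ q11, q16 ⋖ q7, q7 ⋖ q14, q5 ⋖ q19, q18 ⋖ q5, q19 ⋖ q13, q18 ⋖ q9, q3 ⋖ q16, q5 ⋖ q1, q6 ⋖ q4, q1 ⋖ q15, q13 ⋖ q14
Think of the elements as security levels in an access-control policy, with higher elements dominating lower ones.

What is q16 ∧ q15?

Common lower bounds of {q16, q15}: q18, q5, q6, q8.
The greatest among these is q5.

q5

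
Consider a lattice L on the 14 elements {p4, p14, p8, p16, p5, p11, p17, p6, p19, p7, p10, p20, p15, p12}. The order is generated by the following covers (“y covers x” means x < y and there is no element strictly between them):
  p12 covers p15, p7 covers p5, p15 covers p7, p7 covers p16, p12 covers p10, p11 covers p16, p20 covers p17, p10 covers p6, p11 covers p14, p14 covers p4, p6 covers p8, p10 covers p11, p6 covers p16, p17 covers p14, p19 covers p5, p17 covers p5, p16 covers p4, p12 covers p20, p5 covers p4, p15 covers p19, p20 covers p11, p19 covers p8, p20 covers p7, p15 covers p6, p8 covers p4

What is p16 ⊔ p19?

Common upper bounds of {p16, p19}: p12, p15.
The least among these is p15.

p15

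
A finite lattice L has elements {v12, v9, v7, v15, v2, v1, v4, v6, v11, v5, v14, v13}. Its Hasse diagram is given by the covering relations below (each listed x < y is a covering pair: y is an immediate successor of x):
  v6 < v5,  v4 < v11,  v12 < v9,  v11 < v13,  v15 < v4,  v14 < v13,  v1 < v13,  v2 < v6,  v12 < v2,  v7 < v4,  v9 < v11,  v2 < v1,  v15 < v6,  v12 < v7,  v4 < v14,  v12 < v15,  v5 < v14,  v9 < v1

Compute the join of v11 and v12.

v11

Common upper bounds of {v11, v12}: v11, v13.
The least among these is v11.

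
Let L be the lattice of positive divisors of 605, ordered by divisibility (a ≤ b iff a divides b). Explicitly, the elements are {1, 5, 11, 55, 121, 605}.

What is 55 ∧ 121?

Common lower bounds of {55, 121}: 1, 11.
The greatest among these is 11.

11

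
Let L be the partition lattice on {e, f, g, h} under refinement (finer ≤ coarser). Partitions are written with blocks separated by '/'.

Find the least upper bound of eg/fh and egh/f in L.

efgh

The join of eg/fh and egh/f merges any blocks that overlap across the partitions, giving efgh.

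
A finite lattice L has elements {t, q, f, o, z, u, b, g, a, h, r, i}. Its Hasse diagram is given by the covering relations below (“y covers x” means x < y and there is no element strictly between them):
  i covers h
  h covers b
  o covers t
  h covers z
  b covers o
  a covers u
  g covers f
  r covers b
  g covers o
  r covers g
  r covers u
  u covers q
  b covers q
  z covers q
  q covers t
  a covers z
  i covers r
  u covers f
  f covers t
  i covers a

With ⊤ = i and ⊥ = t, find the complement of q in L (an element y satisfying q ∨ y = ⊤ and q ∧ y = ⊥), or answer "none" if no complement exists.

For every candidate y, either q ∨ y ≠ i or q ∧ y ≠ t; no complement exists.

none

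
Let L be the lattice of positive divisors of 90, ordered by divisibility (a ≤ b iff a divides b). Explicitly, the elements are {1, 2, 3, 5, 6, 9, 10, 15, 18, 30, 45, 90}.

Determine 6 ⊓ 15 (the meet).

3

In the divisibility order, the meet is the greatest common divisor: gcd(6, 15) = 3.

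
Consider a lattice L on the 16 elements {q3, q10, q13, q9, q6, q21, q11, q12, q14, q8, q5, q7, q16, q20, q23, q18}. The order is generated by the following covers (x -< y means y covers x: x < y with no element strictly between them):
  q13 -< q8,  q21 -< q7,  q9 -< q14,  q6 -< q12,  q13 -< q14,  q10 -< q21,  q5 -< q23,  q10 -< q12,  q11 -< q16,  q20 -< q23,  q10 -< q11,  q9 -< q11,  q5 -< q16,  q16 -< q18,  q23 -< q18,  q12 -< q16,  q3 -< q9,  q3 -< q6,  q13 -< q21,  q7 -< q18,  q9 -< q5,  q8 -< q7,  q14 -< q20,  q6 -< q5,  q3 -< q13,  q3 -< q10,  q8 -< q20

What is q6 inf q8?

q3

Common lower bounds of {q6, q8}: q3.
The greatest among these is q3.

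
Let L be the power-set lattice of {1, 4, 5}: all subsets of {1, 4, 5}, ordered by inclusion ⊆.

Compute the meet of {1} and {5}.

∅

Under ⊆, meet is intersection: {1} ∩ {5} = ∅.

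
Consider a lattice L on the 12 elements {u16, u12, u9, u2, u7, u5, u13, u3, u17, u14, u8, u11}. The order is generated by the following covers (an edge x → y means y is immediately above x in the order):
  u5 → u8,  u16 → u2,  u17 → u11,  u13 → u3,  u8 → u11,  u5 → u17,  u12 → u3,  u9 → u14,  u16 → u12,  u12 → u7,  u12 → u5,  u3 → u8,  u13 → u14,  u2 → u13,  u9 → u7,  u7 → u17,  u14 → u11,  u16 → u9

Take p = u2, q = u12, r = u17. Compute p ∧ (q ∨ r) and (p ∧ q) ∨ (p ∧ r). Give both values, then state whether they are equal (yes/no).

q ∨ r = u17, so p ∧ (q ∨ r) = u2 ∧ u17 = u16.
p ∧ q = u16 and p ∧ r = u16, so (p ∧ q) ∨ (p ∧ r) = u16 ∨ u16 = u16.
Equal: yes.

u16; u16; yes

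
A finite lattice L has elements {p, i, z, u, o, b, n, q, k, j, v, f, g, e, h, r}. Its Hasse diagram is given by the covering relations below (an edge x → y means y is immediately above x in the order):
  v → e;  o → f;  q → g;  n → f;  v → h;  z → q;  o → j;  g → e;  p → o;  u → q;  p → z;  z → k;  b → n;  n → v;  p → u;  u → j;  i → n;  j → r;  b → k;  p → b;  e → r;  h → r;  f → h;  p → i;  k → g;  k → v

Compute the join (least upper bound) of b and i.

Common upper bounds of {b, i}: e, f, h, n, r, v.
The least among these is n.

n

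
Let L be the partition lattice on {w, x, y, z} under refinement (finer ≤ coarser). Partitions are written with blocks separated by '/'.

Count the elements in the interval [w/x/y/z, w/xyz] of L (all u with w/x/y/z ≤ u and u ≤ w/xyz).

5

The interval [w/x/y/z, w/xyz] = {w/x/y/z, w/x/yz, w/xy/z, w/xyz, w/xz/y}, which has 5 elements.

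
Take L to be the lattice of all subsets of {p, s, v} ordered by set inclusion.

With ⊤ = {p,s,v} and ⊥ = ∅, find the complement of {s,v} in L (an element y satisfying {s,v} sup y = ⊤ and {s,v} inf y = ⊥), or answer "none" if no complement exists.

{p}

Need y with {s,v} ∨ y = {p,s,v} and {s,v} ∧ y = ∅.
Checking each element gives: {p}.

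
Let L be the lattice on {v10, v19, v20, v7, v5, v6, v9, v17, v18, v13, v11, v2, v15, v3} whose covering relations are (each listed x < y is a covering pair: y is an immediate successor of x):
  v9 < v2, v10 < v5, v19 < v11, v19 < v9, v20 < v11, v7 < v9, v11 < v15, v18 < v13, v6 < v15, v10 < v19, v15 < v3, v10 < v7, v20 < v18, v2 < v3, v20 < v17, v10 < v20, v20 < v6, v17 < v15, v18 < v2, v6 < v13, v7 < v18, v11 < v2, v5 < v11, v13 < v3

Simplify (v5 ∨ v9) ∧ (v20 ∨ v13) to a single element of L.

v18

v5 ∨ v9 = v2
v20 ∨ v13 = v13
v2 ∧ v13 = v18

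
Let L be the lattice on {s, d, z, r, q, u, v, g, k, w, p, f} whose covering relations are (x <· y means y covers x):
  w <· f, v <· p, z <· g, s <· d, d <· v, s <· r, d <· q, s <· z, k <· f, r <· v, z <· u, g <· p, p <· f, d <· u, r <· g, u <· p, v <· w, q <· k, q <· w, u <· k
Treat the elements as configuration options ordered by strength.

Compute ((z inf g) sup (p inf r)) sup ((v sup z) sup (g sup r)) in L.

p

z ∧ g = z
p ∧ r = r
z ∨ r = g
v ∨ z = p
g ∨ r = g
p ∨ g = p
g ∨ p = p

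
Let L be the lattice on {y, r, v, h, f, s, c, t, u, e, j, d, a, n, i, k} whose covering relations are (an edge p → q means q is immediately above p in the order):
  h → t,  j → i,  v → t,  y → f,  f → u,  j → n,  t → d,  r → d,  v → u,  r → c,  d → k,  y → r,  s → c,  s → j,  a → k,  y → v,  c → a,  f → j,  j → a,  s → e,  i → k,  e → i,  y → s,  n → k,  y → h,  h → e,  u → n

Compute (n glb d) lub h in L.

n ∧ d = v
v ∨ h = t

t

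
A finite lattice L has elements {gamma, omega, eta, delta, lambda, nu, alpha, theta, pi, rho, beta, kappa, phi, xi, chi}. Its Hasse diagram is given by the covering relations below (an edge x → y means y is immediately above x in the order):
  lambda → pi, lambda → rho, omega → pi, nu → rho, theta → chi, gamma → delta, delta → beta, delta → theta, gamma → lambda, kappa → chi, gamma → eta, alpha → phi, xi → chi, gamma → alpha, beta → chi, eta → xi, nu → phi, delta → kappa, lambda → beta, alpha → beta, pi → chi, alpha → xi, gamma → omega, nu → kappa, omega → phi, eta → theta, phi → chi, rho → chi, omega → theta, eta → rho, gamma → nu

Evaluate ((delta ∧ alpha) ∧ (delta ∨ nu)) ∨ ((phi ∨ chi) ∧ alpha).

delta ∧ alpha = gamma
delta ∨ nu = kappa
gamma ∧ kappa = gamma
phi ∨ chi = chi
chi ∧ alpha = alpha
gamma ∨ alpha = alpha

alpha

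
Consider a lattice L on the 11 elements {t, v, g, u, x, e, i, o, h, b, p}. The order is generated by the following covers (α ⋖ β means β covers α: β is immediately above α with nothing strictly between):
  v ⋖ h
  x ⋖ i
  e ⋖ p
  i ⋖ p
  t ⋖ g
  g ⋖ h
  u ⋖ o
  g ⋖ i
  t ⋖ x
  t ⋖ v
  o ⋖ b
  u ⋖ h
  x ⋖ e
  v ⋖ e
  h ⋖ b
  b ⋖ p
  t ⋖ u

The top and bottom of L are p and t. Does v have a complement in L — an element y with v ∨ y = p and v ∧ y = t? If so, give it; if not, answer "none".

Need y with v ∨ y = p and v ∧ y = t.
Checking each element gives: i.

i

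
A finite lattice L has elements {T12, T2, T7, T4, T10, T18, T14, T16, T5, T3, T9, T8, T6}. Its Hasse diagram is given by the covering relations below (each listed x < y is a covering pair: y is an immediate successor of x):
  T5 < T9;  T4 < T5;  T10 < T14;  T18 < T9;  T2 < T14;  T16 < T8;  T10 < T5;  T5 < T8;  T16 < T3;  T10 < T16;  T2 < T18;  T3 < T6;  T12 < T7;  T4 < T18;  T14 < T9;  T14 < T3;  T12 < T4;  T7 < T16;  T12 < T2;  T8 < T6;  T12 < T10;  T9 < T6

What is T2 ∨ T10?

Common upper bounds of {T2, T10}: T14, T3, T6, T9.
The least among these is T14.

T14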